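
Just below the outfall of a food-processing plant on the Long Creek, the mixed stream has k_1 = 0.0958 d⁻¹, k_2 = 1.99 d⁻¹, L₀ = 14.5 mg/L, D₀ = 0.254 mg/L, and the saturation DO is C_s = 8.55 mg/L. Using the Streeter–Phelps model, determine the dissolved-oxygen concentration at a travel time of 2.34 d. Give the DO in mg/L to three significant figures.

DO ≈ 7.97 mg/L

k_1 L₀/(k_2−k_1) = 0.0958×14.5/(1.99−0.0958) = 1.389/1.894 = 0.7333 mg/L.
e^(−k_1 t) = e^(−0.0958×2.340) = 0.7992; e^(−k_2 t) = e^(−1.99×2.340) = 0.009499.
D = 0.7333 × (0.7992 − 0.009499) + 0.254 × 0.009499 = 0.5791 + 0.002413 = 0.5815 mg/L.
DO = C_s − D = 8.55 − 0.5815 = 7.968 mg/L.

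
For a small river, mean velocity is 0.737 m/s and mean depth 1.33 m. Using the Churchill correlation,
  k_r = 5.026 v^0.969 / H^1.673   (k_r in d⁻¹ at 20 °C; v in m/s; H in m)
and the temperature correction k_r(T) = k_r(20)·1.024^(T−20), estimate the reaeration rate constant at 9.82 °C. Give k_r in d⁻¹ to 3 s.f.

k_r(20) = 5.026 × 0.737^0.969 / 1.33^1.673 = 5.026 × 0.7440 / 1.611 = 2.321 d⁻¹.
k_r(9.82) = 2.321 × 1.024^(9.82−20) = 2.321 × 0.7855 = 1.823 d⁻¹.

k_r ≈ 1.82 d⁻¹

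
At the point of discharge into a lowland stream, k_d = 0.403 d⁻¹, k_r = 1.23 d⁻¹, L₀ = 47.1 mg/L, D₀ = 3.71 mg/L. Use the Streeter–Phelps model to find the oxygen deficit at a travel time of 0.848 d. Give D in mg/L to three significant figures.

D ≈ 9.53 mg/L

k_d L₀/(k_r−k_d) = 0.403×47.1/(1.23−0.403) = 18.98/0.8270 = 22.95 mg/L.
e^(−k_d t) = e^(−0.403×0.8480) = 0.7105; e^(−k_r t) = e^(−1.23×0.8480) = 0.3524.
D = 22.95 × (0.7105 − 0.3524) + 3.71 × 0.3524 = 8.220 + 1.307 = 9.528 mg/L.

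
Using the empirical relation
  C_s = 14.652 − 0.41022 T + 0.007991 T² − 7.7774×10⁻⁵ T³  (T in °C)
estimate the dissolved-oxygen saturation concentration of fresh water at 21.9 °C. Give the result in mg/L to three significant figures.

C_s = 14.652 − 0.41022×21.9 + 0.007991×21.9² − 7.7774×10⁻⁵×21.9³ = 8.684 mg/L.

C_s ≈ 8.68 mg/L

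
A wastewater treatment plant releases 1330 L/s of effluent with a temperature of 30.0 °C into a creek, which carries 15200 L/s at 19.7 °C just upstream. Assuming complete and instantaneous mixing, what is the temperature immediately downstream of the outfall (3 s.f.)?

Flow-weighted mixing: C = (Q_r C_r + Q_w C_w)/(Q_r + Q_w)
= (15200×19.7 + 1330×30.0)/(15200 + 1330) = 339300/16530 = 20.53 °C.

20.5 °C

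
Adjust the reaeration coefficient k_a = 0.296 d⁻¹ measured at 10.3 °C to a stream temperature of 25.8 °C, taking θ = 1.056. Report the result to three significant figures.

k_a ≈ 0.689 d⁻¹

k_a(T₂) = k_a(T₁) · θ^(T₂−T₁) = 0.296 × 1.056^(25.8−10.3)
= 0.296 × 1.056^15.5 = 0.296 × 2.327 = 0.6888 d⁻¹.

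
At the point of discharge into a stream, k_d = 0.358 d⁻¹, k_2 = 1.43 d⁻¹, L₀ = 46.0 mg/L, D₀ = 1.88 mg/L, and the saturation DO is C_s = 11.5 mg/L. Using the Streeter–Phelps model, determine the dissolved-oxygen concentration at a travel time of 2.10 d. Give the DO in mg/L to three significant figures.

DO ≈ 4.93 mg/L

k_d L₀/(k_2−k_d) = 0.358×46.0/(1.43−0.358) = 16.47/1.072 = 15.36 mg/L.
e^(−k_d t) = e^(−0.358×2.100) = 0.4715; e^(−k_2 t) = e^(−1.43×2.100) = 0.04964.
D = 15.36 × (0.4715 − 0.04964) + 1.88 × 0.04964 = 6.481 + 0.09332 = 6.574 mg/L.
DO = C_s − D = 11.5 − 6.574 = 4.926 mg/L.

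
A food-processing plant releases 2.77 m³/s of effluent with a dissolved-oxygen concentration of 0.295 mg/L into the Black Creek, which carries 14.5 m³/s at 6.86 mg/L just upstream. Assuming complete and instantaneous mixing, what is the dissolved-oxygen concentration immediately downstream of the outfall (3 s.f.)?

Flow-weighted mixing: C = (Q_r C_r + Q_w C_w)/(Q_r + Q_w)
= (14.5×6.86 + 2.77×0.295)/(14.5 + 2.77) = 100.3/17.27 = 5.807 mg/L.

5.81 mg/L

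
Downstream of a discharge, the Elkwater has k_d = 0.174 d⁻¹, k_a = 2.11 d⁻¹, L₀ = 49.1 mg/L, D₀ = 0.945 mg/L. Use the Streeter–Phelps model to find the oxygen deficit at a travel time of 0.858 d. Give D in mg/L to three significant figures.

D ≈ 3.23 mg/L

k_d L₀/(k_a−k_d) = 0.174×49.1/(2.11−0.174) = 8.543/1.936 = 4.413 mg/L.
e^(−k_d t) = e^(−0.174×0.8580) = 0.8613; e^(−k_a t) = e^(−2.11×0.8580) = 0.1636.
D = 4.413 × (0.8613 − 0.1636) + 0.945 × 0.1636 = 3.079 + 0.1546 = 3.234 mg/L.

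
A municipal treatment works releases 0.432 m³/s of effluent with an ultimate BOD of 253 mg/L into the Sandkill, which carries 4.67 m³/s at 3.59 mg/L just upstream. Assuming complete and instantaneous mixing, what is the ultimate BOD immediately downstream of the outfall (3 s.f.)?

24.7 mg/L

Flow-weighted mixing: C = (Q_r C_r + Q_w C_w)/(Q_r + Q_w)
= (4.67×3.59 + 0.432×253)/(4.67 + 0.432) = 126.1/5.102 = 24.71 mg/L.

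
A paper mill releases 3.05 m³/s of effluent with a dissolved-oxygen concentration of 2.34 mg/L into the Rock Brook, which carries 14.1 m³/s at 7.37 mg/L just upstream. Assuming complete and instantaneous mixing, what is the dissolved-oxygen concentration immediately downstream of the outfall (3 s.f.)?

Flow-weighted mixing: C = (Q_r C_r + Q_w C_w)/(Q_r + Q_w)
= (14.1×7.37 + 3.05×2.34)/(14.1 + 3.05) = 111.1/17.15 = 6.475 mg/L.

6.48 mg/L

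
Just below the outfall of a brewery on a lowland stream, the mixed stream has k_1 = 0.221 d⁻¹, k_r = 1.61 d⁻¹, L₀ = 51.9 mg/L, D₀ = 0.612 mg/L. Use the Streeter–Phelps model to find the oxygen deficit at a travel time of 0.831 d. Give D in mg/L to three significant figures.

D ≈ 4.87 mg/L

k_1 L₀/(k_r−k_1) = 0.221×51.9/(1.61−0.221) = 11.47/1.389 = 8.258 mg/L.
e^(−k_1 t) = e^(−0.221×0.8310) = 0.8322; e^(−k_r t) = e^(−1.61×0.8310) = 0.2624.
D = 8.258 × (0.8322 − 0.2624) + 0.612 × 0.2624 = 4.705 + 0.1606 = 4.866 mg/L.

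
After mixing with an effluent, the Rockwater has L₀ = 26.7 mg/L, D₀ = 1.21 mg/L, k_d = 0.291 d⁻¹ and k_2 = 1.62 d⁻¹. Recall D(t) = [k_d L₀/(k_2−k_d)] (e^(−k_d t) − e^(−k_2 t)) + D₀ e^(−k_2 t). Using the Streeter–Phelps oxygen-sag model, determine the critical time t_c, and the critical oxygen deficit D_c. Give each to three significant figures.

With k_2/k_d = 5.567 and 1 − D₀(k_2−k_d)/(k_d L₀) = 0.7930,
t_c = ln(5.567 × 0.7930) / (1.62 − 0.291) = ln(4.415) / 1.329 = 1.485/1.329 = 1.117 d.
D_c = (k_d/k_2) L₀ e^(−k_d t_c) = (0.291/1.62) × 26.7 × e^(−0.291×1.117) = 0.1796 × 26.7 × 0.7224 = 3.465 mg/L.

t_c ≈ 1.12 d; D_c ≈ 3.46 mg/L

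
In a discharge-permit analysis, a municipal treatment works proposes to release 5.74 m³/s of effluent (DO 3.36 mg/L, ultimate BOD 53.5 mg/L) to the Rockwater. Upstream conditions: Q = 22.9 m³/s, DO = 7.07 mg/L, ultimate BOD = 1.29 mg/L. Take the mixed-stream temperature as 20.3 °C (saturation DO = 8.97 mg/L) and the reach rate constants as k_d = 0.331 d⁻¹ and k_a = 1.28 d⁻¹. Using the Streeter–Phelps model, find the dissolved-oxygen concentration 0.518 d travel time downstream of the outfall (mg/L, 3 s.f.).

DO ≈ 6.27 mg/L

Mixed DO = (22.9×7.07 + 5.74×3.36)/(22.9+5.74) = 181.2/28.64 = 6.326 mg/L.
Mixed L₀ = (22.9×1.29 + 5.74×53.5)/(28.64) = 336.6/28.64 = 11.75 mg/L.
Initial deficit D₀ = C_s − DO₀ = 8.97 − 6.326 = 2.644 mg/L.
D(0.518) = [0.331×11.75/(1.28−0.331)](e^(−0.331×0.518) − e^(−1.28×0.518)) + 2.644 e^(−1.28×0.518)
= 4.100 × (0.8424 − 0.5153) + 2.644 × 0.5153 = 2.703 mg/L.
DO = 8.97 − 2.703 = 6.267 mg/L.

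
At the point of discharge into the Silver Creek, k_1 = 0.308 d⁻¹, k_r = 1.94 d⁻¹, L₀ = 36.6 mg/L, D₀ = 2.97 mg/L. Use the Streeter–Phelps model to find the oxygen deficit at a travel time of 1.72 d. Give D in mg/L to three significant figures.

D ≈ 3.93 mg/L

k_1 L₀/(k_r−k_1) = 0.308×36.6/(1.94−0.308) = 11.27/1.632 = 6.907 mg/L.
e^(−k_1 t) = e^(−0.308×1.720) = 0.5887; e^(−k_r t) = e^(−1.94×1.720) = 0.03555.
D = 6.907 × (0.5887 − 0.03555) + 2.97 × 0.03555 = 3.821 + 0.1056 = 3.927 mg/L.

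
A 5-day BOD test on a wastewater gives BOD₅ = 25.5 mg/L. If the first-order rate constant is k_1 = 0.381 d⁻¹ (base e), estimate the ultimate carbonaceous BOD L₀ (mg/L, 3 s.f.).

L₀ ≈ 30.0 mg/L

BOD₅ = L₀(1 − e^(−5k_1)) ⇒ L₀ = BOD₅ / (1 − e^(−5×0.381))
= 25.5 / (1 − 0.1488) = 25.5 / 0.8512 = 29.96 mg/L.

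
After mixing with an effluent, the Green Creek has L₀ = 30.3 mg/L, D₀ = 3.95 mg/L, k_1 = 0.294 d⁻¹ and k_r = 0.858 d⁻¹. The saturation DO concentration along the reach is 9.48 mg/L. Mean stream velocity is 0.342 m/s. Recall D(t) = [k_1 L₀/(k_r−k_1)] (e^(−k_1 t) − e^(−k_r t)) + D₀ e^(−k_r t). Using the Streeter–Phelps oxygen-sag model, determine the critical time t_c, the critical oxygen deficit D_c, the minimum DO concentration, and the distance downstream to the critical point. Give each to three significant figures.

With k_r/k_1 = 2.918 and 1 − D₀(k_r−k_1)/(k_1 L₀) = 0.7499,
t_c = ln(2.918 × 0.7499) / (0.858 − 0.294) = ln(2.189) / 0.5640 = 0.7832/0.5640 = 1.389 d.
D_c = (k_1/k_r) L₀ e^(−k_1 t_c) = (0.294/0.858) × 30.3 × e^(−0.294×1.389) = 0.3427 × 30.3 × 0.6648 = 6.902 mg/L.
Minimum DO = C_s − D_c = 9.48 − 6.902 = 2.578 mg/L.
x_c = v t_c = 0.342 m/s × 1.389 d × 86400 s/d = 41030 m ≈ 41.0 km.

t_c ≈ 1.39 d; D_c ≈ 6.90 mg/L; min DO ≈ 2.58 mg/L; x_c ≈ 41.0 km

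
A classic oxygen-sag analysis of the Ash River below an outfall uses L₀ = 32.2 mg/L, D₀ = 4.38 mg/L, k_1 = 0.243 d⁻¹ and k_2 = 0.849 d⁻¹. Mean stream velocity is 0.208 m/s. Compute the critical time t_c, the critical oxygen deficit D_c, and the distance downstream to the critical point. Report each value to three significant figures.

t_c ≈ 1.38 d; D_c ≈ 6.59 mg/L; x_c ≈ 24.8 km

With k_2/k_1 = 3.494 and 1 − D₀(k_2−k_1)/(k_1 L₀) = 0.6608,
t_c = ln(3.494 × 0.6608) / (0.849 − 0.243) = ln(2.309) / 0.6060 = 0.8367/0.6060 = 1.381 d.
D_c = (k_1/k_2) L₀ e^(−k_1 t_c) = (0.243/0.849) × 32.2 × e^(−0.243×1.381) = 0.2862 × 32.2 × 0.7150 = 6.589 mg/L.
x_c = v t_c = 0.208 m/s × 1.381 d × 86400 s/d = 24810 m ≈ 24.8 km.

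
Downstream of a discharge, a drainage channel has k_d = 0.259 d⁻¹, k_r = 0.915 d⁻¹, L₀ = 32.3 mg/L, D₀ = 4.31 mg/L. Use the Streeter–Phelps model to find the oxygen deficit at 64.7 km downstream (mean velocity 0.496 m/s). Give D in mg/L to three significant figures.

Travel time t = x/v = 64.7 km / (0.496 m/s) = 64700 m / 0.496 m/s = 130400 s = 1.510 d.
k_d L₀/(k_r−k_d) = 0.259×32.3/(0.915−0.259) = 8.366/0.6560 = 12.75 mg/L.
e^(−k_d t) = e^(−0.259×1.510) = 0.6764; e^(−k_r t) = e^(−0.915×1.510) = 0.2512.
D = 12.75 × (0.6764 − 0.2512) + 4.31 × 0.2512 = 5.422 + 1.083 = 6.504 mg/L.

D ≈ 6.50 mg/L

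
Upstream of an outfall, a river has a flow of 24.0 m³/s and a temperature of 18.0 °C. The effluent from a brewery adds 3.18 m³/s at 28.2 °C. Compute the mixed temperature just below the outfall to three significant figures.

Flow-weighted mixing: C = (Q_r C_r + Q_w C_w)/(Q_r + Q_w)
= (24.0×18.0 + 3.18×28.2)/(24.0 + 3.18) = 521.7/27.18 = 19.19 °C.

19.2 °C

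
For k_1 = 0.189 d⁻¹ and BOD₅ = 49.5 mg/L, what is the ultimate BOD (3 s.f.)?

BOD₅ = L₀(1 − e^(−5k_1)) ⇒ L₀ = BOD₅ / (1 − e^(−5×0.189))
= 49.5 / (1 − 0.3887) = 49.5 / 0.6113 = 80.97 mg/L.

L₀ ≈ 81.0 mg/L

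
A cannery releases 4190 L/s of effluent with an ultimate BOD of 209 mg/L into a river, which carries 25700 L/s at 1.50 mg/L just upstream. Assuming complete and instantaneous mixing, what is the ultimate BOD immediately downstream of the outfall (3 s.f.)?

Flow-weighted mixing: C = (Q_r C_r + Q_w C_w)/(Q_r + Q_w)
= (25700×1.50 + 4190×209)/(25700 + 4190) = 914300/29890 = 30.59 mg/L.

30.6 mg/L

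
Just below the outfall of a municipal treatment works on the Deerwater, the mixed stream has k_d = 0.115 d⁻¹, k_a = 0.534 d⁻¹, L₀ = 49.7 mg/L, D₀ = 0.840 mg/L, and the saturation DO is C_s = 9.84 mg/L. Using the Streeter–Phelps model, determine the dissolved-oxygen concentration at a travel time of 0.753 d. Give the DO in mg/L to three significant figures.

DO ≈ 5.89 mg/L

k_d L₀/(k_a−k_d) = 0.115×49.7/(0.534−0.115) = 5.716/0.4190 = 13.64 mg/L.
e^(−k_d t) = e^(−0.115×0.7530) = 0.9170; e^(−k_a t) = e^(−0.534×0.7530) = 0.6689.
D = 13.64 × (0.9170 − 0.6689) + 0.840 × 0.6689 = 3.385 + 0.5619 = 3.947 mg/L.
DO = C_s − D = 9.84 − 3.947 = 5.893 mg/L.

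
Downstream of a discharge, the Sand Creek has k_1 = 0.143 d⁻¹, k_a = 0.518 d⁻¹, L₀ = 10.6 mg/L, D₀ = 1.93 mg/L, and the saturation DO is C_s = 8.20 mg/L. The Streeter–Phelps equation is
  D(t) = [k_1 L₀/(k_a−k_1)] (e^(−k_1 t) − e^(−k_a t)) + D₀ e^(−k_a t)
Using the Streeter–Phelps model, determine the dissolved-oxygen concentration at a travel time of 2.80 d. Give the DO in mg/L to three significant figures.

k_1 L₀/(k_a−k_1) = 0.143×10.6/(0.518−0.143) = 1.516/0.3750 = 4.042 mg/L.
e^(−k_1 t) = e^(−0.143×2.800) = 0.6701; e^(−k_a t) = e^(−0.518×2.800) = 0.2345.
D = 4.042 × (0.6701 − 0.2345) + 1.93 × 0.2345 = 1.761 + 0.4525 = 2.213 mg/L.
DO = C_s − D = 8.20 − 2.213 = 5.987 mg/L.

DO ≈ 5.99 mg/L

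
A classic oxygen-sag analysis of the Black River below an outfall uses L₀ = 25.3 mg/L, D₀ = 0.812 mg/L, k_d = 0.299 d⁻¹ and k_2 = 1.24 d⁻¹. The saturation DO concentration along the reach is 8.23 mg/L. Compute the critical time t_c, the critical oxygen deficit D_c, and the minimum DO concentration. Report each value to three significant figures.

t_c = [1/(k_2−k_d)] ln[(k_2/k_d)(1 − D₀(k_2−k_d)/(k_d L₀))]
= [1/(1.24−0.299)] ln[(1.24/0.299)(1 − 0.812×0.9410/(0.299×25.3))]
= (1/0.9410) ln[4.147 × 0.8990] = 1.063 × ln(3.728) = 1.063 × 1.316 = 1.398 d.
D_c = (k_d/k_2) L₀ e^(−k_d t_c) = (0.299/1.24) × 25.3 × e^(−0.299×1.398) = 0.2411 × 25.3 × 0.6583 = 4.016 mg/L.
Minimum DO = C_s − D_c = 8.23 − 4.016 = 4.214 mg/L.

t_c ≈ 1.40 d; D_c ≈ 4.02 mg/L; min DO ≈ 4.21 mg/L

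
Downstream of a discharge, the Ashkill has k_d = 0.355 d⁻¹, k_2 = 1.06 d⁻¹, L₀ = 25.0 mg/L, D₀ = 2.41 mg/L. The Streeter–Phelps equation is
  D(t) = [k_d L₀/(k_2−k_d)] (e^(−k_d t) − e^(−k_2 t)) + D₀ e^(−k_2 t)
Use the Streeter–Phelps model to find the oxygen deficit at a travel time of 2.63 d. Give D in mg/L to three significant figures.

D ≈ 4.32 mg/L

k_d L₀/(k_2−k_d) = 0.355×25.0/(1.06−0.355) = 8.875/0.7050 = 12.59 mg/L.
e^(−k_d t) = e^(−0.355×2.630) = 0.3931; e^(−k_2 t) = e^(−1.06×2.630) = 0.06156.
D = 12.59 × (0.3931 − 0.06156) + 2.41 × 0.06156 = 4.174 + 0.1484 = 4.322 mg/L.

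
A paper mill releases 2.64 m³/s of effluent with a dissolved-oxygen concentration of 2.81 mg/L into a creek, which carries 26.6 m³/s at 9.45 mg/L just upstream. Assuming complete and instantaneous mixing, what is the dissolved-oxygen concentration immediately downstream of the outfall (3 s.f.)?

Flow-weighted mixing: C = (Q_r C_r + Q_w C_w)/(Q_r + Q_w)
= (26.6×9.45 + 2.64×2.81)/(26.6 + 2.64) = 258.8/29.24 = 8.850 mg/L.

8.85 mg/L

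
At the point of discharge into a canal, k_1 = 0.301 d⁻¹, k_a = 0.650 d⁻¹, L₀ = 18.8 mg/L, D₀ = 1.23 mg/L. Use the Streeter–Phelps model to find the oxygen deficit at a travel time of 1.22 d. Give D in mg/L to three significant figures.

k_1 L₀/(k_a−k_1) = 0.301×18.8/(0.650−0.301) = 5.659/0.3490 = 16.21 mg/L.
e^(−k_1 t) = e^(−0.301×1.220) = 0.6927; e^(−k_a t) = e^(−0.650×1.220) = 0.4525.
D = 16.21 × (0.6927 − 0.4525) + 1.23 × 0.4525 = 3.894 + 0.5566 = 4.451 mg/L.

D ≈ 4.45 mg/L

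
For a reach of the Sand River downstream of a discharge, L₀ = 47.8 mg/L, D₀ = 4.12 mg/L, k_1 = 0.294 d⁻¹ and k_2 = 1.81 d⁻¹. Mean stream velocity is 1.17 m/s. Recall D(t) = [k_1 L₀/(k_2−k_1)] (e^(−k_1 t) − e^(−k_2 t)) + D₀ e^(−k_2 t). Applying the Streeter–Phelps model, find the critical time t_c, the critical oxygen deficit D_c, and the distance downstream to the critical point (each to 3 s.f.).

t_c ≈ 0.811 d; D_c ≈ 6.12 mg/L; x_c ≈ 82.0 km

At the critical point dD/dt = 0, so k_1 L₀ e^(−k_1 t) = k_2 D. Substituting D(t) from the Streeter–Phelps equation and solving for t gives
t_c = ln[(k_2/k_1)(1 − D₀(k_2−k_1)/(k_1 L₀))] / (k_2−k_1).
Here k_2−k_1 = 1.516 d⁻¹ and 1 − D₀(k_2−k_1)/(k_1 L₀) = 1 − 4.12×1.516/(0.294×47.8) = 0.5556, so
t_c = ln(6.156 × 0.5556) / 1.516 = 1.230 / 1.516 = 0.8112 d.
L(t_c) = L₀ e^(−k_1 t_c) = 47.8 × 0.7878 = 37.66 mg/L, and at the critical point k_2 D_c = k_1 L, so D_c = (0.294/1.81) × 37.66 = 6.117 mg/L.
x_c = v t_c = 1.17 m/s × 0.8112 d × 86400 s/d = 82000 m ≈ 82.0 km.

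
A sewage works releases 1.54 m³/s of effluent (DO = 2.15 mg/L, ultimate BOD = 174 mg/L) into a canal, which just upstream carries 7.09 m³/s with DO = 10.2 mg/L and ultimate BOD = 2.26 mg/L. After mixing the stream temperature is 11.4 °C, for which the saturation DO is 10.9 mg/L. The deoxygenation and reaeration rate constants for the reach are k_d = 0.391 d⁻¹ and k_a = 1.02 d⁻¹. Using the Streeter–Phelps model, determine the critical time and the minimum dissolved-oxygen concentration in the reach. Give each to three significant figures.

t_c ≈ 1.35 d; minimum DO ≈ 3.46 mg/L

Mixed DO = (7.09×10.2 + 1.54×2.15)/(7.09+1.54) = 75.63/8.630 = 8.763 mg/L.
Mixed L₀ = (7.09×2.26 + 1.54×174)/(8.630) = 284.0/8.630 = 32.91 mg/L.
Initial deficit D₀ = C_s − DO₀ = 10.9 − 8.763 = 2.137 mg/L.
t_c = (1/0.6290) ln[(1.02/0.391)(1 − 2.137×0.6290/(0.391×32.91))] = 1.590 × ln(2.336) = 1.349 d.
D_c = (0.391/1.02) × 32.91 × e^(−0.391×1.349) = 0.3833 × 32.91 × 0.5901 = 7.444 mg/L.
Minimum DO = 10.9 − 7.444 = 3.456 mg/L.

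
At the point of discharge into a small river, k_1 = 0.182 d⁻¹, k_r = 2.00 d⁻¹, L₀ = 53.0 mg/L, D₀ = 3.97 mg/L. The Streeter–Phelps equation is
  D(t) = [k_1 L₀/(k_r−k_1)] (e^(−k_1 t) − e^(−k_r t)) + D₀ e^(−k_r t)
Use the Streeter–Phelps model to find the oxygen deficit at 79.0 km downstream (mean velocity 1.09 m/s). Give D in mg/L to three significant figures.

Travel time t = x/v = 79.0 km / (1.09 m/s) = 79000 m / 1.09 m/s = 72480 s = 0.8389 d.
k_1 L₀/(k_r−k_1) = 0.182×53.0/(2.00−0.182) = 9.646/1.818 = 5.306 mg/L.
e^(−k_1 t) = e^(−0.182×0.8389) = 0.8584; e^(−k_r t) = e^(−2.00×0.8389) = 0.1868.
D = 5.306 × (0.8584 − 0.1868) + 3.97 × 0.1868 = 3.563 + 0.7416 = 4.305 mg/L.

D ≈ 4.31 mg/L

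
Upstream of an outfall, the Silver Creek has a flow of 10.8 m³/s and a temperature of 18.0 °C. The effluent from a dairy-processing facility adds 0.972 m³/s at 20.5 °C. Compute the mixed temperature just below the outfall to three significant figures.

18.2 °C

Flow-weighted mixing: C = (Q_r C_r + Q_w C_w)/(Q_r + Q_w)
= (10.8×18.0 + 0.972×20.5)/(10.8 + 0.972) = 214.3/11.77 = 18.21 °C.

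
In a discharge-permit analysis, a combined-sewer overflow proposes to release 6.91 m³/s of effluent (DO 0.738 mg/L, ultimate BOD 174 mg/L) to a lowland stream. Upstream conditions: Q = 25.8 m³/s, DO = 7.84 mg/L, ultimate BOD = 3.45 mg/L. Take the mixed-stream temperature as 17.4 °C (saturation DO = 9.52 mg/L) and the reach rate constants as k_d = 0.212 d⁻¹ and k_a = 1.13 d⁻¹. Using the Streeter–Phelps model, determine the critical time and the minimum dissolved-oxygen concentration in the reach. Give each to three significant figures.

Mixed DO = (25.8×7.84 + 6.91×0.738)/(25.8+6.91) = 207.4/32.71 = 6.340 mg/L.
Mixed L₀ = (25.8×3.45 + 6.91×174)/(32.71) = 1291/32.71 = 39.48 mg/L.
Initial deficit D₀ = C_s − DO₀ = 9.52 − 6.340 = 3.180 mg/L.
t_c = (1/0.9180) ln[(1.13/0.212)(1 − 3.180×0.9180/(0.212×39.48))] = 1.089 × ln(3.471) = 1.356 d.
D_c = (0.212/1.13) × 39.48 × e^(−0.212×1.356) = 0.1876 × 39.48 × 0.7502 = 5.557 mg/L.
Minimum DO = 9.52 − 5.557 = 3.963 mg/L.

t_c ≈ 1.36 d; minimum DO ≈ 3.96 mg/L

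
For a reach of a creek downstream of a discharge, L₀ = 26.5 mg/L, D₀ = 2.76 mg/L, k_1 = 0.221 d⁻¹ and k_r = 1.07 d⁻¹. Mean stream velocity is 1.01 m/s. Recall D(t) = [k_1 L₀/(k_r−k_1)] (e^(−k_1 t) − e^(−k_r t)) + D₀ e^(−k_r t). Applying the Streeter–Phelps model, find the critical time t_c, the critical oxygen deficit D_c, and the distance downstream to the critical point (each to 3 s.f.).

t_c ≈ 1.26 d; D_c ≈ 4.15 mg/L; x_c ≈ 110 km

With k_r/k_1 = 4.842 and 1 − D₀(k_r−k_1)/(k_1 L₀) = 0.5999,
t_c = ln(4.842 × 0.5999) / (1.07 − 0.221) = ln(2.904) / 0.8490 = 1.066/0.8490 = 1.256 d.
L(t_c) = L₀ e^(−k_1 t_c) = 26.5 × 0.7576 = 20.08 mg/L, and at the critical point k_r D_c = k_1 L, so D_c = (0.221/1.07) × 20.08 = 4.147 mg/L.
x_c = v t_c = 1.01 m/s × 1.256 d × 86400 s/d = 109600 m ≈ 110 km.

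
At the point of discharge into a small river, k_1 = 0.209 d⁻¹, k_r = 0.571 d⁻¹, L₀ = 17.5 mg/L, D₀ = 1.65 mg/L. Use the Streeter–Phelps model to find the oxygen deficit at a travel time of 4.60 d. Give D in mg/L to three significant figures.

k_1 L₀/(k_r−k_1) = 0.209×17.5/(0.571−0.209) = 3.657/0.3620 = 10.10 mg/L.
e^(−k_1 t) = e^(−0.209×4.600) = 0.3824; e^(−k_r t) = e^(−0.571×4.600) = 0.07232.
D = 10.10 × (0.3824 − 0.07232) + 1.65 × 0.07232 = 3.132 + 0.1193 = 3.252 mg/L.

D ≈ 3.25 mg/L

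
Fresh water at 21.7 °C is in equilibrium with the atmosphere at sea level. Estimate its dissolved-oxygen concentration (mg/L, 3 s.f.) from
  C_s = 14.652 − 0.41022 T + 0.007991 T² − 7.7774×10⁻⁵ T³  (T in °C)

C_s ≈ 8.72 mg/L

C_s = 14.652 − 0.41022×21.7 + 0.007991×21.7² − 7.7774×10⁻⁵×21.7³ = 8.718 mg/L.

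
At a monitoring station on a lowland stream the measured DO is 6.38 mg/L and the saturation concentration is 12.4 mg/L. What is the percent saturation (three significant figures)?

51.5 % saturation

% saturation = C/C_s × 100 = 6.38/12.4 × 100 = 51.5 %.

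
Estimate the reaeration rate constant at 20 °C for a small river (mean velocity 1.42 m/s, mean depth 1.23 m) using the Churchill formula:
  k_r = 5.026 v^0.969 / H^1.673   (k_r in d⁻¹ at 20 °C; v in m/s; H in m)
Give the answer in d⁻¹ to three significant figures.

k_r ≈ 4.99 d⁻¹

k_r = 5.026 × 1.42^0.969 / 1.23^1.673 = 5.026 × 1.405 / 1.414 = 4.993 d⁻¹.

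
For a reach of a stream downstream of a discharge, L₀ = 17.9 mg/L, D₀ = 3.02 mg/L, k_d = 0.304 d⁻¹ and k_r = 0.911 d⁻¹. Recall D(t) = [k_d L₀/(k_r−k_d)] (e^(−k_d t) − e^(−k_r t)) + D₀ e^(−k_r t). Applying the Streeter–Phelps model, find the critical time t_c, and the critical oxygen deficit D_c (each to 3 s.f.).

With k_r/k_d = 2.997 and 1 − D₀(k_r−k_d)/(k_d L₀) = 0.6631,
t_c = ln(2.997 × 0.6631) / (0.911 − 0.304) = ln(1.987) / 0.6070 = 0.6867/0.6070 = 1.131 d.
L(t_c) = L₀ e^(−k_d t_c) = 17.9 × 0.7090 = 12.69 mg/L, and at the critical point k_r D_c = k_d L, so D_c = (0.304/0.911) × 12.69 = 4.235 mg/L.

t_c ≈ 1.13 d; D_c ≈ 4.23 mg/L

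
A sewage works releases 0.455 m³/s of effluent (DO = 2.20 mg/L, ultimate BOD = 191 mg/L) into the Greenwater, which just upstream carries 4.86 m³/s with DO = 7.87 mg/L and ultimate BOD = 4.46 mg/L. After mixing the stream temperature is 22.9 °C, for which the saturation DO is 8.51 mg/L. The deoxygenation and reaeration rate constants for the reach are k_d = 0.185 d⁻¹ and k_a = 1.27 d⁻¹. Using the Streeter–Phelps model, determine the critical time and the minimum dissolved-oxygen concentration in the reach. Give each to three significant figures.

t_c ≈ 1.42 d; minimum DO ≈ 6.22 mg/L

Mixed DO = (4.86×7.87 + 0.455×2.20)/(4.86+0.455) = 39.25/5.315 = 7.385 mg/L.
Mixed L₀ = (4.86×4.46 + 0.455×191)/(5.315) = 108.6/5.315 = 20.43 mg/L.
Initial deficit D₀ = C_s − DO₀ = 8.51 − 7.385 = 1.125 mg/L.
t_c = (1/1.085) ln[(1.27/0.185)(1 − 1.125×1.085/(0.185×20.43))] = 0.9217 × ln(4.647) = 1.416 d.
D_c = (0.185/1.27) × 20.43 × e^(−0.185×1.416) = 0.1457 × 20.43 × 0.7696 = 2.290 mg/L.
Minimum DO = 8.51 − 2.290 = 6.220 mg/L.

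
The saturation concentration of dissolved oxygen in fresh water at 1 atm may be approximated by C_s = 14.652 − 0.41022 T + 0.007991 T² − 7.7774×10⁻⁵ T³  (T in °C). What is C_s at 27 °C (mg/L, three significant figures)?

C_s = 14.652 − 0.41022×27 + 0.007991×27² − 7.7774×10⁻⁵×27³ = 7.871 mg/L.

C_s ≈ 7.87 mg/L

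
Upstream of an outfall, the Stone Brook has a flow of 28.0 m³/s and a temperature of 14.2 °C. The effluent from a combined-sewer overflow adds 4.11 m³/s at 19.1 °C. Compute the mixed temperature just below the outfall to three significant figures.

14.8 °C

Flow-weighted mixing: C = (Q_r C_r + Q_w C_w)/(Q_r + Q_w)
= (28.0×14.2 + 4.11×19.1)/(28.0 + 4.11) = 476.1/32.11 = 14.83 °C.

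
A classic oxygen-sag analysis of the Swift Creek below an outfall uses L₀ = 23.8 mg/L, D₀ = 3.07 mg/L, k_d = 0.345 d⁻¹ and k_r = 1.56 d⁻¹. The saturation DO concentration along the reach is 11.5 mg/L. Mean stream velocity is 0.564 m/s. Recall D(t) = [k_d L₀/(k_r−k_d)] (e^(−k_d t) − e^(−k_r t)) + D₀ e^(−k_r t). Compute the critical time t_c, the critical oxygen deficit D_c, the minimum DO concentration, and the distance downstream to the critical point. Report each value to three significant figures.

At the critical point dD/dt = 0, so k_d L₀ e^(−k_d t) = k_r D. Substituting D(t) from the Streeter–Phelps equation and solving for t gives
t_c = ln[(k_r/k_d)(1 − D₀(k_r−k_d)/(k_d L₀))] / (k_r−k_d).
Here k_r−k_d = 1.215 d⁻¹ and 1 − D₀(k_r−k_d)/(k_d L₀) = 1 − 3.07×1.215/(0.345×23.8) = 0.5457, so
t_c = ln(4.522 × 0.5457) / 1.215 = 0.9033 / 1.215 = 0.7434 d.
D_c = (k_d/k_r) L₀ e^(−k_d t_c) = (0.345/1.56) × 23.8 × e^(−0.345×0.7434) = 0.2212 × 23.8 × 0.7738 = 4.073 mg/L.
Minimum DO = C_s − D_c = 11.5 − 4.073 = 7.427 mg/L.
x_c = v t_c = 0.564 m/s × 0.7434 d × 86400 s/d = 36230 m ≈ 36.2 km.

t_c ≈ 0.743 d; D_c ≈ 4.07 mg/L; min DO ≈ 7.43 mg/L; x_c ≈ 36.2 km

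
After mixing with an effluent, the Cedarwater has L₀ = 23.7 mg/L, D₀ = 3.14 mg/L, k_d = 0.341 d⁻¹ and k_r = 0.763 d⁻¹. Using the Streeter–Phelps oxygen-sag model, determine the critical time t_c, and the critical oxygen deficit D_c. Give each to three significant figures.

t_c = [1/(k_r−k_d)] ln[(k_r/k_d)(1 − D₀(k_r−k_d)/(k_d L₀))]
= [1/(0.763−0.341)] ln[(0.763/0.341)(1 − 3.14×0.4220/(0.341×23.7))]
= (1/0.4220) ln[2.238 × 0.8360] = 2.370 × ln(1.871) = 2.370 × 0.6263 = 1.484 d.
D_c = (k_d/k_r) L₀ e^(−k_d t_c) = (0.341/0.763) × 23.7 × e^(−0.341×1.484) = 0.4469 × 23.7 × 0.6029 = 6.385 mg/L.

t_c ≈ 1.48 d; D_c ≈ 6.39 mg/L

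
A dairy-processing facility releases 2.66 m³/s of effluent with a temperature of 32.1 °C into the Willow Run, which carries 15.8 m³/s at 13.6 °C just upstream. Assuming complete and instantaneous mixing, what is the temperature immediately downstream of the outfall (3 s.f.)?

Flow-weighted mixing: C = (Q_r C_r + Q_w C_w)/(Q_r + Q_w)
= (15.8×13.6 + 2.66×32.1)/(15.8 + 2.66) = 300.3/18.46 = 16.27 °C.

16.3 °C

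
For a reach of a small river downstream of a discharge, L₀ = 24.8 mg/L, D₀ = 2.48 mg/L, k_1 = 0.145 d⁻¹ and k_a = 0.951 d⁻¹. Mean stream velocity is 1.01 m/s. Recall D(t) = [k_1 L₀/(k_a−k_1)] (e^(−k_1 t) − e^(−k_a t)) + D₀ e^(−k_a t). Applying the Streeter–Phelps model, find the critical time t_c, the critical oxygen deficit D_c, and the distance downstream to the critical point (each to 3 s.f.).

t_c ≈ 1.33 d; D_c ≈ 3.12 mg/L; x_c ≈ 116 km

t_c = [1/(k_a−k_1)] ln[(k_a/k_1)(1 − D₀(k_a−k_1)/(k_1 L₀))]
= [1/(0.951−0.145)] ln[(0.951/0.145)(1 − 2.48×0.8060/(0.145×24.8))]
= (1/0.8060) ln[6.559 × 0.4441] = 1.241 × ln(2.913) = 1.241 × 1.069 = 1.327 d.
D_c = (k_1/k_a) L₀ e^(−k_1 t_c) = (0.145/0.951) × 24.8 × e^(−0.145×1.327) = 0.1525 × 24.8 × 0.8250 = 3.120 mg/L.
x_c = v t_c = 1.01 m/s × 1.327 d × 86400 s/d = 115800 m ≈ 116 km.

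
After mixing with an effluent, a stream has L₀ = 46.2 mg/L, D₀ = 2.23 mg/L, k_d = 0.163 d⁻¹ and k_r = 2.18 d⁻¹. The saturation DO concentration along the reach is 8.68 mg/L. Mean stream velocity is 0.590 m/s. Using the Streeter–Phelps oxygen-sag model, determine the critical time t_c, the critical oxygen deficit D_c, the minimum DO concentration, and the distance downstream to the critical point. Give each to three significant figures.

t_c = [1/(k_r−k_d)] ln[(k_r/k_d)(1 − D₀(k_r−k_d)/(k_d L₀))]
= [1/(2.18−0.163)] ln[(2.18/0.163)(1 − 2.23×2.017/(0.163×46.2))]
= (1/2.017) ln[13.37 × 0.4027] = 0.4958 × ln(5.386) = 0.4958 × 1.684 = 0.8348 d.
L(t_c) = L₀ e^(−k_d t_c) = 46.2 × 0.8728 = 40.32 mg/L, and at the critical point k_r D_c = k_d L, so D_c = (0.163/2.18) × 40.32 = 3.015 mg/L.
Minimum DO = C_s − D_c = 8.68 − 3.015 = 5.665 mg/L.
x_c = v t_c = 0.590 m/s × 0.8348 d × 86400 s/d = 42560 m ≈ 42.6 km.

t_c ≈ 0.835 d; D_c ≈ 3.01 mg/L; min DO ≈ 5.67 mg/L; x_c ≈ 42.6 km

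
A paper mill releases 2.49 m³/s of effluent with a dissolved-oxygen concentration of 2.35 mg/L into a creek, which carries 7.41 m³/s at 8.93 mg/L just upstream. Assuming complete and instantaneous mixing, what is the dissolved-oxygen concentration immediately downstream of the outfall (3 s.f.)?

7.28 mg/L

Flow-weighted mixing: C = (Q_r C_r + Q_w C_w)/(Q_r + Q_w)
= (7.41×8.93 + 2.49×2.35)/(7.41 + 2.49) = 72.02/9.900 = 7.275 mg/L.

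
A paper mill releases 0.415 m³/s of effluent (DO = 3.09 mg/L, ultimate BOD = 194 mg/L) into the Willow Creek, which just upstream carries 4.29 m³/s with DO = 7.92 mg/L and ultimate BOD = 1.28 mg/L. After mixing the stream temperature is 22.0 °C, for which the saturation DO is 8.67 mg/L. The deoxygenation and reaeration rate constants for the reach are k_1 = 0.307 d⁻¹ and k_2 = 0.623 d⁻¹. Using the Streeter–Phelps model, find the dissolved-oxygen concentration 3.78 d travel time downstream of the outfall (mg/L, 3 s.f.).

DO ≈ 4.68 mg/L

Mixed DO = (4.29×7.92 + 0.415×3.09)/(4.29+0.415) = 35.26/4.705 = 7.494 mg/L.
Mixed L₀ = (4.29×1.28 + 0.415×194)/(4.705) = 86.00/4.705 = 18.28 mg/L.
Initial deficit D₀ = C_s − DO₀ = 8.67 − 7.494 = 1.176 mg/L.
D(3.78) = [0.307×18.28/(0.623−0.307)](e^(−0.307×3.78) − e^(−0.623×3.78)) + 1.176 e^(−0.623×3.78)
= 17.76 × (0.3133 − 0.09490) + 1.176 × 0.09490 = 3.991 mg/L.
DO = 8.67 − 3.991 = 4.679 mg/L.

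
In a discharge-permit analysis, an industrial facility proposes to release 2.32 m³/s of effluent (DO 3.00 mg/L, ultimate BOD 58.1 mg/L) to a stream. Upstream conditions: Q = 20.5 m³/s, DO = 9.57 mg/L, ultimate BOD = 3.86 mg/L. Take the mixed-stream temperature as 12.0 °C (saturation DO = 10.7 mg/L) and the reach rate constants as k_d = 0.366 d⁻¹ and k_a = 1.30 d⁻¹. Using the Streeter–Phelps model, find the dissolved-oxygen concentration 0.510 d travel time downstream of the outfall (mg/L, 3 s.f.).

DO ≈ 8.62 mg/L

Mixed DO = (20.5×9.57 + 2.32×3.00)/(20.5+2.32) = 203.1/22.82 = 8.902 mg/L.
Mixed L₀ = (20.5×3.86 + 2.32×58.1)/(22.82) = 213.9/22.82 = 9.374 mg/L.
Initial deficit D₀ = C_s − DO₀ = 10.7 − 8.902 = 1.798 mg/L.
D(0.510) = [0.366×9.374/(1.30−0.366)](e^(−0.366×0.510) − e^(−1.30×0.510)) + 1.798 e^(−1.30×0.510)
= 3.673 × (0.8297 − 0.5153) + 1.798 × 0.5153 = 2.082 mg/L.
DO = 10.7 − 2.082 = 8.618 mg/L.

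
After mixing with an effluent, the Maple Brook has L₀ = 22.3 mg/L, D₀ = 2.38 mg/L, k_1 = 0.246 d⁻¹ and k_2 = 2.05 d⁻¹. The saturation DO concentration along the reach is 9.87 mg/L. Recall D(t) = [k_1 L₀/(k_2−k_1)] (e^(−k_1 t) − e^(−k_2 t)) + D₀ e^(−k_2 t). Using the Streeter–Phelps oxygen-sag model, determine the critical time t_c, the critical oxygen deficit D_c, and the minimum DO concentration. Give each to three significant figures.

t_c = [1/(k_2−k_1)] ln[(k_2/k_1)(1 − D₀(k_2−k_1)/(k_1 L₀))]
= [1/(2.05−0.246)] ln[(2.05/0.246)(1 − 2.38×1.804/(0.246×22.3))]
= (1/1.804) ln[8.333 × 0.2173] = 0.5543 × ln(1.811) = 0.5543 × 0.5940 = 0.3293 d.
D_c = (k_1/k_2) L₀ e^(−k_1 t_c) = (0.246/2.05) × 22.3 × e^(−0.246×0.3293) = 0.1200 × 22.3 × 0.9222 = 2.468 mg/L.
Minimum DO = C_s − D_c = 9.87 − 2.468 = 7.402 mg/L.

t_c ≈ 0.329 d; D_c ≈ 2.47 mg/L; min DO ≈ 7.40 mg/L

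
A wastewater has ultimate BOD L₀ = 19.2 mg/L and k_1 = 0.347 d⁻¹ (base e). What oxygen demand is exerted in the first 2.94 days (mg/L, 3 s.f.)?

y ≈ 12.3 mg/L

y_t = L₀(1 − e^(−k_1 t)) = 19.2 × (1 − e^(−0.347×2.94))
= 19.2 × (1 − 0.3605) = 19.2 × 0.6395 = 12.28 mg/L.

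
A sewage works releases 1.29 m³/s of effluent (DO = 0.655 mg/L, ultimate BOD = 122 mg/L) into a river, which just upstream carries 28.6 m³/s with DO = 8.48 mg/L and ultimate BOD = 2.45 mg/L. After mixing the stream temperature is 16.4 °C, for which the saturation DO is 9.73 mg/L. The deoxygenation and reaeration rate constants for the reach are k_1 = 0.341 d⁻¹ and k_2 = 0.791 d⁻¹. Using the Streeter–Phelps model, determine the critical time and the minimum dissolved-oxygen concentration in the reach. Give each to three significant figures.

Mixed DO = (28.6×8.48 + 1.29×0.655)/(28.6+1.29) = 243.4/29.89 = 8.142 mg/L.
Mixed L₀ = (28.6×2.45 + 1.29×122)/(29.89) = 227.4/29.89 = 7.610 mg/L.
Initial deficit D₀ = C_s − DO₀ = 9.73 − 8.142 = 1.588 mg/L.
t_c = (1/0.4500) ln[(0.791/0.341)(1 − 1.588×0.4500/(0.341×7.610))] = 2.222 × ln(1.681) = 1.154 d.
D_c = (0.341/0.791) × 7.610 × e^(−0.341×1.154) = 0.4311 × 7.610 × 0.6747 = 2.213 mg/L.
Minimum DO = 9.73 − 2.213 = 7.517 mg/L.

t_c ≈ 1.15 d; minimum DO ≈ 7.52 mg/L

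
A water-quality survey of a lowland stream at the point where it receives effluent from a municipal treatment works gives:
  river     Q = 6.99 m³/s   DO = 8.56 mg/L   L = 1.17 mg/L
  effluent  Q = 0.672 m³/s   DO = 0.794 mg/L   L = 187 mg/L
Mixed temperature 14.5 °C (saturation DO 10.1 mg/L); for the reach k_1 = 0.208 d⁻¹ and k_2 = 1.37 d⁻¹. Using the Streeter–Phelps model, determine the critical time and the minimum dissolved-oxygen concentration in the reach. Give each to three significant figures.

Mixed DO = (6.99×8.56 + 0.672×0.794)/(6.99+0.672) = 60.37/7.662 = 7.879 mg/L.
Mixed L₀ = (6.99×1.17 + 0.672×187)/(7.662) = 133.8/7.662 = 17.47 mg/L.
Initial deficit D₀ = C_s − DO₀ = 10.1 − 7.879 = 2.221 mg/L.
t_c = (1/1.162) ln[(1.37/0.208)(1 − 2.221×1.162/(0.208×17.47))] = 0.8606 × ln(1.908) = 0.5559 d.
D_c = (0.208/1.37) × 17.47 × e^(−0.208×0.5559) = 0.1518 × 17.47 × 0.8908 = 2.363 mg/L.
Minimum DO = 10.1 − 2.363 = 7.737 mg/L.

t_c ≈ 0.556 d; minimum DO ≈ 7.74 mg/L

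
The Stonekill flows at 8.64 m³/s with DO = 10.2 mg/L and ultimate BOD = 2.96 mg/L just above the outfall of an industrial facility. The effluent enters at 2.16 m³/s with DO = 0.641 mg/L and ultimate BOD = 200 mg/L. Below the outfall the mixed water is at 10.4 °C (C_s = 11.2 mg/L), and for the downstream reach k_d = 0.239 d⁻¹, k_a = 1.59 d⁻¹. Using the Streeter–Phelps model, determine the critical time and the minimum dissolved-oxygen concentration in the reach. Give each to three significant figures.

Mixed DO = (8.64×10.2 + 2.16×0.641)/(8.64+2.16) = 89.51/10.80 = 8.288 mg/L.
Mixed L₀ = (8.64×2.96 + 2.16×200)/(10.80) = 457.6/10.80 = 42.37 mg/L.
Initial deficit D₀ = C_s − DO₀ = 11.2 − 8.288 = 2.912 mg/L.
t_c = (1/1.351) ln[(1.59/0.239)(1 − 2.912×1.351/(0.239×42.37))] = 0.7402 × ln(4.068) = 1.039 d.
D_c = (0.239/1.59) × 42.37 × e^(−0.239×1.039) = 0.1503 × 42.37 × 0.7802 = 4.969 mg/L.
Minimum DO = 11.2 − 4.969 = 6.231 mg/L.

t_c ≈ 1.04 d; minimum DO ≈ 6.23 mg/L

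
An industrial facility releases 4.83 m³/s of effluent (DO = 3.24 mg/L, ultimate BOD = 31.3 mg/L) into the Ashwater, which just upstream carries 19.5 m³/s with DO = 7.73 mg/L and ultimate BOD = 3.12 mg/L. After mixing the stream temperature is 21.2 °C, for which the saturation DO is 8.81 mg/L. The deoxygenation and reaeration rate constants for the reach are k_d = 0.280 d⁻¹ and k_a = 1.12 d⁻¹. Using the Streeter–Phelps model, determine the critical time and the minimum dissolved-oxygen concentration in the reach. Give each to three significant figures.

t_c ≈ 0.299 d; minimum DO ≈ 6.81 mg/L

Mixed DO = (19.5×7.73 + 4.83×3.24)/(19.5+4.83) = 166.4/24.33 = 6.839 mg/L.
Mixed L₀ = (19.5×3.12 + 4.83×31.3)/(24.33) = 212.0/24.33 = 8.714 mg/L.
Initial deficit D₀ = C_s − DO₀ = 8.81 − 6.839 = 1.971 mg/L.
t_c = (1/0.8400) ln[(1.12/0.280)(1 − 1.971×0.8400/(0.280×8.714))] = 1.190 × ln(1.285) = 0.2988 d.
D_c = (0.280/1.12) × 8.714 × e^(−0.280×0.2988) = 0.2500 × 8.714 × 0.9197 = 2.004 mg/L.
Minimum DO = 8.81 − 2.004 = 6.806 mg/L.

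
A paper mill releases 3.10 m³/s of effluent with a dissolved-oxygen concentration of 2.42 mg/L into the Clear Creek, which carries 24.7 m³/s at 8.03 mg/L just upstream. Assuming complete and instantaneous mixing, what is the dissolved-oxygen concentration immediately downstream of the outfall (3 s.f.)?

Flow-weighted mixing: C = (Q_r C_r + Q_w C_w)/(Q_r + Q_w)
= (24.7×8.03 + 3.10×2.42)/(24.7 + 3.10) = 205.8/27.80 = 7.404 mg/L.

7.40 mg/L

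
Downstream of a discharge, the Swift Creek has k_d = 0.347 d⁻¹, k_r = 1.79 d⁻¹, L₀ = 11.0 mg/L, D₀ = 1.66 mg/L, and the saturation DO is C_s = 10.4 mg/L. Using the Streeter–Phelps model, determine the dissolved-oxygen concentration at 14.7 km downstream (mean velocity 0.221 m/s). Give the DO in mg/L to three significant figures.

DO ≈ 8.62 mg/L

Travel time t = x/v = 14.7 km / (0.221 m/s) = 14700 m / 0.221 m/s = 66520 s = 0.7699 d.
k_d L₀/(k_r−k_d) = 0.347×11.0/(1.79−0.347) = 3.817/1.443 = 2.645 mg/L.
e^(−k_d t) = e^(−0.347×0.7699) = 0.7656; e^(−k_r t) = e^(−1.79×0.7699) = 0.2521.
D = 2.645 × (0.7656 − 0.2521) + 1.66 × 0.2521 = 1.358 + 0.4184 = 1.777 mg/L.
DO = C_s − D = 10.4 − 1.777 = 8.623 mg/L.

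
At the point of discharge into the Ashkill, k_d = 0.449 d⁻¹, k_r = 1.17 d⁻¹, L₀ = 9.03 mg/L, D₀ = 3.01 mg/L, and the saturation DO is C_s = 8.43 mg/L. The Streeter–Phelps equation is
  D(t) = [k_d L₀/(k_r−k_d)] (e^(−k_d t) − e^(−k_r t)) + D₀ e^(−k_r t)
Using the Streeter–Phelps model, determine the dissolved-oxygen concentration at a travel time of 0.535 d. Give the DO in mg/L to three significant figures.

k_d L₀/(k_r−k_d) = 0.449×9.03/(1.17−0.449) = 4.054/0.7210 = 5.623 mg/L.
e^(−k_d t) = e^(−0.449×0.5350) = 0.7865; e^(−k_r t) = e^(−1.17×0.5350) = 0.5348.
D = 5.623 × (0.7865 − 0.5348) + 3.01 × 0.5348 = 1.415 + 1.610 = 3.025 mg/L.
DO = C_s − D = 8.43 − 3.025 = 5.405 mg/L.

DO ≈ 5.40 mg/L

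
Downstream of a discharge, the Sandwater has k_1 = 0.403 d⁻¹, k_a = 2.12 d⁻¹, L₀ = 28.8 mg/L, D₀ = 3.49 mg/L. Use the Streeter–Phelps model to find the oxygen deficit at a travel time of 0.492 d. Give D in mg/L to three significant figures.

k_1 L₀/(k_a−k_1) = 0.403×28.8/(2.12−0.403) = 11.61/1.717 = 6.760 mg/L.
e^(−k_1 t) = e^(−0.403×0.4920) = 0.8201; e^(−k_a t) = e^(−2.12×0.4920) = 0.3524.
D = 6.760 × (0.8201 − 0.3524) + 3.49 × 0.3524 = 3.162 + 1.230 = 4.392 mg/L.

D ≈ 4.39 mg/L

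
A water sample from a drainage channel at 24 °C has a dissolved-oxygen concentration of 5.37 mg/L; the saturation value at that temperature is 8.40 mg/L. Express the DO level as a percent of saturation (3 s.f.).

63.9 % saturation

% saturation = C/C_s × 100 = 5.37/8.40 × 100 = 63.9 %.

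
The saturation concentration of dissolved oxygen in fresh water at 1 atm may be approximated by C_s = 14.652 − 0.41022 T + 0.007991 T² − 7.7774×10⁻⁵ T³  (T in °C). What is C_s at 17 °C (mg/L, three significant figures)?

C_s = 14.652 − 0.41022×17 + 0.007991×17² − 7.7774×10⁻⁵×17³ = 9.606 mg/L.

C_s ≈ 9.61 mg/L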